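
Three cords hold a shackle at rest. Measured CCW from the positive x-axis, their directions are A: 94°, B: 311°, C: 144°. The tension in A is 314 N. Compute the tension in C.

Resolve: ΣF_x = 314 cos 94° + T_B cos 311° + T_C cos 144° = 0.
        ΣF_y = 314 sin 94° + T_B sin 311° + T_C sin 144° = 0.
The known terms sum to (-21.9, 313.2) N, so 0.6561 T_B − 0.8090 T_C = 21.9 and -0.7547 T_B + 0.5878 T_C = -313.2.
Solving simultaneously: T_B = 1069 N, T_C = 840 N.

T_C ≈ 840 N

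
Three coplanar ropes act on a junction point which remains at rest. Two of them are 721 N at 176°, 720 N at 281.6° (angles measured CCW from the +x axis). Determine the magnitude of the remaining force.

F ≈ 871 N

Sum the known components: ΣF_x = -574.5 N, ΣF_y = -655 N.
For equilibrium the remaining force must supply (−ΣF_x, −ΣF_y) = (574.5, 655) N.
Magnitude = √((574.5)² + (655)²) = 871.2 N; direction = atan2(655, 574.5) = 48.7°.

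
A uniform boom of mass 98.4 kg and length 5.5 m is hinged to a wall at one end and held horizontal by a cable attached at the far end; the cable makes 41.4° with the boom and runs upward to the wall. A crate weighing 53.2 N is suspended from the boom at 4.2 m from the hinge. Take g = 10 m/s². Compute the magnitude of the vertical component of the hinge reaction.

Take torques about the hinge: T sin 41.4° · 5.5 = 98.4×10×2.75 + 53.2×4.2 = 2929.4 N·m.
So T = 2929.4 / (0.6613 × 5.5) = 805.41 N.
ΣF_y = 0: H_y = (98.4×10 + 53.2) − T sin 41.4° = 1037.2 − 532.63 = 504.57 N.

|H_y| ≈ 505 N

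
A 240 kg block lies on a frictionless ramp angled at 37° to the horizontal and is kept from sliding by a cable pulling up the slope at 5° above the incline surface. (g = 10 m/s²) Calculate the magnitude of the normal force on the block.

Take axes along and perpendicular to the incline. Weight components: W sin 37° = 1444 N down-slope, W cos 37° = 1917 N into the surface.
Along incline: T cos 5° = W sin 37° → T = 1450 N.
Perpendicular: N = W cos 37° − T sin 5° = 1790 N.

N ≈ 1790 N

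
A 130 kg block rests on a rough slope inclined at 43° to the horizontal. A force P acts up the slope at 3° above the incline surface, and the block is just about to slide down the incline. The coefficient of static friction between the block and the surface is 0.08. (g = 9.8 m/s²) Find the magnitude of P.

On the verge of sliding down the incline, friction equals μN and acts up the slope.
Perpendicular: N + P sin 3° = W cos 43° = 931.7 N.
Along incline: P cos 3° + μN = W sin 43° with W sin 43° = 868.9 N.
Solving the pair for P and N: P = 798.8 N, N = 889.9 N (and f = μN = 71.2 N).

P ≈ 799 N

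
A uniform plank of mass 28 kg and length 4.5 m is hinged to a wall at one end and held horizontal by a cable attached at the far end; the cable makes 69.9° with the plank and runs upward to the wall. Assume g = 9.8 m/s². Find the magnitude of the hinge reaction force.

Take torques about the hinge: T sin 69.9° · 4.5 = 28×9.8×2.25 = 617.4 N·m.
So T = 617.4 / (0.9391 × 4.5) = 146.1 N.
ΣF_x = 0: H_x = T cos 69.9° = 50.208 N.
ΣF_y = 0: H_y = (28×9.8) − T sin 69.9° = 274.4 − 137.2 = 137.2 N.
|H| = √(H_x² + H_y²) = √((50.208)² + (137.2)²) = 146.1 N.

|H| ≈ 146 N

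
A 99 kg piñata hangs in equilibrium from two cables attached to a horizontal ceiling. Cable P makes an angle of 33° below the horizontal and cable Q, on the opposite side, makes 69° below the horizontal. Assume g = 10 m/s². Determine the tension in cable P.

Weight W = 99 × 10 = 990 N acts straight down.
Horizontal: T_P cos 33° = T_Q cos 69°  →  T_Q = 2.34 T_P.
Vertical: T_P sin 33° + T_Q sin 69° = 990.
Substituting the horizontal relation into the vertical equation gives 2.729 T_P = 990, so T_P = 362.7 N.

T_P ≈ 363 N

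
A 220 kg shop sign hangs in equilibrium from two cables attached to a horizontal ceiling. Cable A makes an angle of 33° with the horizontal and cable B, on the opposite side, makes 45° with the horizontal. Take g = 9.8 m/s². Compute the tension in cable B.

T_B ≈ 1850 N

Weight W = 220 × 9.8 = 2156 N acts straight down.
Horizontal: T_A cos 33° = T_B cos 45°  →  T_A = 0.8431 T_B.
Vertical: T_A sin 33° + T_B sin 45° = 2156.
Substituting the horizontal relation into the vertical equation gives 1.166 T_B = 2156, so T_B = 1849 N.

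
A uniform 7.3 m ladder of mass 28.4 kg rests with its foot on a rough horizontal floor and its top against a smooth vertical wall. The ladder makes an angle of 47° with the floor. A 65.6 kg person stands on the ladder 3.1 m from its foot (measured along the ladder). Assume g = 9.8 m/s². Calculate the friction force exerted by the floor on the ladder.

f ≈ 384 N

Torques about the foot: N_wall · 7.3 sin 47° = 28.4×9.8×3.65 cos 47° + 65.6×9.8×3.1 cos 47° → N_wall = 384.35 N.
ΣF_x = 0: f_floor = N_wall = 384.35 N.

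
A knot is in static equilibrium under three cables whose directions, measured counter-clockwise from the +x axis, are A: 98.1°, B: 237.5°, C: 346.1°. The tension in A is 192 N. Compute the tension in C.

Resolve: ΣF_x = 192 cos 98.1° + T_B cos 237.5° + T_C cos 346.1° = 0.
        ΣF_y = 192 sin 98.1° + T_B sin 237.5° + T_C sin 346.1° = 0.
The known terms sum to (-27.05, 190.1) N, so -0.5373 T_B + 0.9707 T_C = 27.05 and -0.8434 T_B − 0.2402 T_C = -190.1.
Solving simultaneously: T_B = 187.8 N, T_C = 131.8 N.

T_C ≈ 132 N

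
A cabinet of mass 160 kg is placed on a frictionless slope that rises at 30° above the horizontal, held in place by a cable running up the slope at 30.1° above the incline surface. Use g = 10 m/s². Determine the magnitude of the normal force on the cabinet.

N ≈ 922 N

Take axes along and perpendicular to the incline. Weight components: W sin 30° = 800 N down-slope, W cos 30° = 1386 N into the surface.
Along incline: T cos 30.1° = W sin 30° → T = 924.7 N.
Perpendicular: N = W cos 30° − T sin 30.1° = 921.9 N.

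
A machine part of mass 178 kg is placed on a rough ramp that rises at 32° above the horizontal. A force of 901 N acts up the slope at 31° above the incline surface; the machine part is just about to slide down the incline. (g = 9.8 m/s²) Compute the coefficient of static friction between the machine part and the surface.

On the verge of sliding down the incline, friction is at its maximum μN and acts up the slope.
Perpendicular to incline: N = W cos 32° − P sin 31° = 1479 − 464 = 1015 N.
Along incline: P cos 31° + μN = W sin 32° → μ = (W sin 32° − P cos 31°) / N = 0.1498.

μ ≈ 0.150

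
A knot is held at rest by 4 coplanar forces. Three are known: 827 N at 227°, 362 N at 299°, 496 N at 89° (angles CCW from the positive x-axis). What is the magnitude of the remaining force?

Sum the known components: ΣF_x = -379.9 N, ΣF_y = -425.5 N.
For equilibrium the remaining force must supply (−ΣF_x, −ΣF_y) = (379.9, 425.5) N.
Magnitude = √((379.9)² + (425.5)²) = 570.4 N; direction = atan2(425.5, 379.9) = 48.2°.

F ≈ 570 N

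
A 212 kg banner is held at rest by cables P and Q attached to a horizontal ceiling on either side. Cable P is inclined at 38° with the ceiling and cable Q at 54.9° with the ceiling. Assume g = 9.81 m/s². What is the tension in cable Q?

T_Q ≈ 1640 N

Weight W = 212 × 9.81 = 2080 N acts straight down.
Horizontal: T_P cos 38° = T_Q cos 54.9°  →  T_P = 0.7297 T_Q.
Vertical: T_P sin 38° + T_Q sin 54.9° = 2080.
Substituting the horizontal relation into the vertical equation gives 1.267 T_Q = 2080, so T_Q = 1641 N.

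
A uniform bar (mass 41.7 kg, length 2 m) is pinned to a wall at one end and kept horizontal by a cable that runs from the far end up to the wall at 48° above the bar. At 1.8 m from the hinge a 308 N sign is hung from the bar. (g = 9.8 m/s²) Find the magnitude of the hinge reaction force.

Take torques about the hinge: T sin 48° · 2 = 41.7×9.8×1 + 308×1.8 = 963.06 N·m.
So T = 963.06 / (0.7431 × 2) = 647.96 N.
ΣF_x = 0: H_x = T cos 48° = 433.57 N.
ΣF_y = 0: H_y = (41.7×9.8 + 308) − T sin 48° = 716.66 − 481.53 = 235.13 N.
|H| = √(H_x² + H_y²) = √((433.57)² + (235.13)²) = 493.22 N.

|H| ≈ 493 N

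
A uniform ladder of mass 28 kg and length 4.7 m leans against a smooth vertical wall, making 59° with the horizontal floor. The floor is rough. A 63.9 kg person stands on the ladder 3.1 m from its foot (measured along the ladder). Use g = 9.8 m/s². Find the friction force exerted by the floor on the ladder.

Torques about the foot: N_wall · 4.7 sin 59° = 28×9.8×2.35 cos 59° + 63.9×9.8×3.1 cos 59° → N_wall = 330.62 N.
ΣF_x = 0: f_floor = N_wall = 330.62 N.

f ≈ 331 N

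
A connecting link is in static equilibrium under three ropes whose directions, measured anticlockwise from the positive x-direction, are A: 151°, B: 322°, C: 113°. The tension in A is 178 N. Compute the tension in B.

T_B ≈ 226 N

Resolve: ΣF_x = 178 cos 151° + T_B cos 322° + T_C cos 113° = 0.
        ΣF_y = 178 sin 151° + T_B sin 322° + T_C sin 113° = 0.
The known terms sum to (-155.7, 86.3) N, so 0.7880 T_B − 0.3907 T_C = 155.7 and -0.6157 T_B + 0.9205 T_C = -86.3.
Solving simultaneously: T_B = 226 N, T_C = 57.44 N.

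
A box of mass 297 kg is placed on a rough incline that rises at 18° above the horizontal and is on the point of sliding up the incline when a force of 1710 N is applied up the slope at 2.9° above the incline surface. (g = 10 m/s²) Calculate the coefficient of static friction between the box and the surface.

μ ≈ 0.289

On the verge of sliding up the incline, friction is at its maximum μN and acts down the slope.
Perpendicular to incline: N = W cos 18° − P sin 2.9° = 2825 − 86.51 = 2738 N.
Along incline: P cos 2.9° − μN = W sin 18° → μ = −(W sin 18° − P cos 2.9°) / N = 0.2885.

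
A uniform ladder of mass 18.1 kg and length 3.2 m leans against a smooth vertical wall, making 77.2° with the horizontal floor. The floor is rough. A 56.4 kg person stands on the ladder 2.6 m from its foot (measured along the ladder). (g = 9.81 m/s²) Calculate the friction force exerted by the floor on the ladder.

f ≈ 122 N

Torques about the foot: N_wall · 3.2 sin 77.2° = 18.1×9.81×1.6 cos 77.2° + 56.4×9.81×2.6 cos 77.2° → N_wall = 122.3 N.
ΣF_x = 0: f_floor = N_wall = 122.3 N.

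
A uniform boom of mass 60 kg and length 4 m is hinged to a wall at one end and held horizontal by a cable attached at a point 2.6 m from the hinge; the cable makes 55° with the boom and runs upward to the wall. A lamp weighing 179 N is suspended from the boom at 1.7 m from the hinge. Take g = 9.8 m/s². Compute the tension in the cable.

T ≈ 695 N

Take torques about the hinge: T sin 55° · 2.6 = 60×9.8×2 + 179×1.7 = 1480.3 N·m.
So T = 1480.3 / (0.8192 × 2.6) = 695.04 N.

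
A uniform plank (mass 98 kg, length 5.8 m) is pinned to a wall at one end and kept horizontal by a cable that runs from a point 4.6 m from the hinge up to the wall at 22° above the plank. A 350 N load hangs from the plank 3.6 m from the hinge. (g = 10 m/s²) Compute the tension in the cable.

Take torques about the hinge: T sin 22° · 4.6 = 98×10×2.9 + 350×3.6 = 4102 N·m.
So T = 4102 / (0.3746 × 4.6) = 2380.5 N.

T ≈ 2380 N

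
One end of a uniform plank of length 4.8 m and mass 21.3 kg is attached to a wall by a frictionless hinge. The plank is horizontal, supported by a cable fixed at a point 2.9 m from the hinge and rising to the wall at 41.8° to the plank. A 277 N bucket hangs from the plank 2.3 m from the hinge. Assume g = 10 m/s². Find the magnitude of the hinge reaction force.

Take torques about the hinge: T sin 41.8° · 2.9 = 21.3×10×2.4 + 277×2.3 = 1148.3 N·m.
So T = 1148.3 / (0.6665 × 2.9) = 594.07 N.
ΣF_x = 0: H_x = T cos 41.8° = 442.86 N.
ΣF_y = 0: H_y = (21.3×10 + 277) − T sin 41.8° = 490 − 395.97 = 94.034 N.
|H| = √(H_x² + H_y²) = √((442.86)² + (94.034)²) = 452.74 N.

|H| ≈ 453 N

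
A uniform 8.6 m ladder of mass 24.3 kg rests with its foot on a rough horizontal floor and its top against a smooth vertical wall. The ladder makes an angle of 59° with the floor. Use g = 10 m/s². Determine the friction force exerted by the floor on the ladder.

f ≈ 73 N

Torques about the foot: N_wall · 8.6 sin 59° = 24.3×10×4.3 cos 59° → N_wall = 73.005 N.
ΣF_x = 0: f_floor = N_wall = 73.005 N.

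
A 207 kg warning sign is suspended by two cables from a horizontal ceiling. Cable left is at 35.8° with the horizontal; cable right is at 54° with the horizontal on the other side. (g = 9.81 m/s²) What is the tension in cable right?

T_right ≈ 1650 N

Weight W = 207 × 9.81 = 2031 N acts straight down.
Horizontal: T_left cos 35.8° = T_right cos 54°  →  T_left = 0.7247 T_right.
Vertical: T_left sin 35.8° + T_right sin 54° = 2031.
Substituting the horizontal relation into the vertical equation gives 1.233 T_right = 2031, so T_right = 1647 N.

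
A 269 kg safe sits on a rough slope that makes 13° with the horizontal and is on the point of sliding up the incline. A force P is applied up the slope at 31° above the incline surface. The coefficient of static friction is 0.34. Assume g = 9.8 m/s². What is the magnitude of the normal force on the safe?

N ≈ 1840 N

On the verge of sliding up the incline, friction equals μN and acts down the slope.
Perpendicular: N + P sin 31° = W cos 13° = 2569 N.
Along incline: P cos 31° = W sin 13° + μN  with W sin 13° = 593 N.
Solving the pair for P and N: P = 1420 N, N = 1837 N (and f = μN = 624.6 N).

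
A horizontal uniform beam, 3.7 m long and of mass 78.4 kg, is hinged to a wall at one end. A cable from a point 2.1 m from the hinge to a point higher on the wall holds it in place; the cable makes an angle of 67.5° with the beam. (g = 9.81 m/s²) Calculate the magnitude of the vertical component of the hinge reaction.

Take torques about the hinge: T sin 67.5° · 2.1 = 78.4×9.81×1.85 = 1422.8 N·m.
So T = 1422.8 / (0.9239 × 2.1) = 733.37 N.
ΣF_y = 0: H_y = (78.4×9.81) − T sin 67.5° = 769.1 − 677.54 = 91.56 N.

|H_y| ≈ 91.6 N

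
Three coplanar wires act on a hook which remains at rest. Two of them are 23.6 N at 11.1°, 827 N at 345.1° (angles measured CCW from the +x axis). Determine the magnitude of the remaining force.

F ≈ 848 N

Sum the known components: ΣF_x = 822.4 N, ΣF_y = -208.1 N.
For equilibrium the remaining force must supply (−ΣF_x, −ΣF_y) = (-822.4, 208.1) N.
Magnitude = √((-822.4)² + (208.1)²) = 848.3 N; direction = atan2(208.1, -822.4) = 165.8°.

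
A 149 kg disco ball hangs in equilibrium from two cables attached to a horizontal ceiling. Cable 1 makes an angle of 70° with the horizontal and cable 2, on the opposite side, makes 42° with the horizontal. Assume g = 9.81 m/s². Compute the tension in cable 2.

Weight W = 149 × 9.81 = 1462 N acts straight down.
Horizontal: T_1 cos 70° = T_2 cos 42°  →  T_1 = 2.173 T_2.
Vertical: T_1 sin 70° + T_2 sin 42° = 1462.
Substituting the horizontal relation into the vertical equation gives 2.711 T_2 = 1462, so T_2 = 539.2 N.

T_2 ≈ 539 N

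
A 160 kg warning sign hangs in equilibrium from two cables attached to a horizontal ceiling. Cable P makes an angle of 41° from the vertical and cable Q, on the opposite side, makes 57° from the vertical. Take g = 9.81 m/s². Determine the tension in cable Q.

T_Q ≈ 1040 N

Angles from the horizontal: cable P is 90° − 41° = 49°, cable Q is 90° − 57° = 33°.
Weight W = 160 × 9.81 = 1570 N acts straight down.
Horizontal: T_P cos 49° = T_Q cos 33°  →  T_P = 1.278 T_Q.
Vertical: T_P sin 49° + T_Q sin 33° = 1570.
Substituting the horizontal relation into the vertical equation gives 1.509 T_Q = 1570, so T_Q = 1040 N.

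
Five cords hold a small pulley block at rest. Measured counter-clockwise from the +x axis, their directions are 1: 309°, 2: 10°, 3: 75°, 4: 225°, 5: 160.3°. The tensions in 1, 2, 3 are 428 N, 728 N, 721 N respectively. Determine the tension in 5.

T_5 ≈ 534 N

Resolve: ΣF_x = 428 cos 309° + 728 cos 10° + 721 cos 75° + T_4 cos 225° + T_5 cos 160.3° = 0.
        ΣF_y = 428 sin 309° + 728 sin 10° + 721 sin 75° + T_4 sin 225° + T_5 sin 160.3° = 0.
The known terms sum to (1173, 490.2) N, so -0.7071 T_4 − 0.9415 T_5 = -1173 and -0.7071 T_4 + 0.3371 T_5 = -490.2.
Solving simultaneously: T_4 = 947.8 N, T_5 = 533.9 N.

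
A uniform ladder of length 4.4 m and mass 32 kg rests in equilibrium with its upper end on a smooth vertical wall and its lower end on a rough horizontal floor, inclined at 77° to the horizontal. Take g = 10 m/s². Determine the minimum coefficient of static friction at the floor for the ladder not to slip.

ΣF_y = 0: N_floor = 32×10 = 320 N.
Torques about the foot: N_wall · 4.4 sin 77° = 32×10×2.2 cos 77° → N_wall = 36.939 N.
ΣF_x = 0: f_floor = N_wall = 36.939 N.
μ_min = f_floor / N_floor = 36.939 / 320 = 0.1154.

μ_min ≈ 0.115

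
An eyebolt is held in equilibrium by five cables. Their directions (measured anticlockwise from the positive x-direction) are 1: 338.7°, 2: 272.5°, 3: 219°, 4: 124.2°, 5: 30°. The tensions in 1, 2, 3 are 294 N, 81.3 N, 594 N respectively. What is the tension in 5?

Resolve: ΣF_x = 294 cos 338.7° + 81.3 cos 272.5° + 594 cos 219° + T_4 cos 124.2° + T_5 cos 30° = 0.
        ΣF_y = 294 sin 338.7° + 81.3 sin 272.5° + 594 sin 219° + T_4 sin 124.2° + T_5 sin 30° = 0.
The known terms sum to (-184.2, -561.8) N, so -0.5621 T_4 + 0.8660 T_5 = 184.2 and 0.8271 T_4 + 0.5000 T_5 = 561.8.
Solving simultaneously: T_4 = 395.5 N, T_5 = 469.4 N.

T_5 ≈ 469 N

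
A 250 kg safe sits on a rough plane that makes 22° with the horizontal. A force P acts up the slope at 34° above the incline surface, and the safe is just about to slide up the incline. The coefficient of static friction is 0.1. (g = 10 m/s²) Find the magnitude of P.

On the verge of sliding up the incline, friction equals μN and acts down the slope.
Perpendicular: N + P sin 34° = W cos 22° = 2318 N.
Along incline: P cos 34° = W sin 22° + μN  with W sin 22° = 936.5 N.
Solving the pair for P and N: P = 1320 N, N = 1580 N (and f = μN = 158 N).

P ≈ 1320 N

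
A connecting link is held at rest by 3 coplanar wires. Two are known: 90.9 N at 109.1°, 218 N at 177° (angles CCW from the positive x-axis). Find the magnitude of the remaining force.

Sum the known components: ΣF_x = -247.4 N, ΣF_y = 97.31 N.
For equilibrium the remaining force must supply (−ΣF_x, −ΣF_y) = (247.4, -97.31) N.
Magnitude = √((247.4)² + (-97.31)²) = 265.9 N; direction = atan2(-97.31, 247.4) = 338.5°.

F ≈ 266 N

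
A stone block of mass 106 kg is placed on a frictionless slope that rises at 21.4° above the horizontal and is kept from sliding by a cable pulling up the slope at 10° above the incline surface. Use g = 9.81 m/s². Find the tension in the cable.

T ≈ 385 N

Take axes along and perpendicular to the incline. Weight components: W sin 21.4° = 379.4 N down-slope, W cos 21.4° = 968.2 N into the surface.
Along incline: T cos 10° = W sin 21.4° → T = 385.3 N.
Perpendicular: N = W cos 21.4° − T sin 10° = 901.3 N.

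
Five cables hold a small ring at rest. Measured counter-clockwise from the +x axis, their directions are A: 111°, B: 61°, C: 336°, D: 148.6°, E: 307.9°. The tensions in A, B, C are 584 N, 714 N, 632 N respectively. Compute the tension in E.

Resolve: ΣF_x = 584 cos 111° + 714 cos 61° + 632 cos 336° + T_D cos 148.6° + T_E cos 307.9° = 0.
        ΣF_y = 584 sin 111° + 714 sin 61° + 632 sin 336° + T_D sin 148.6° + T_E sin 307.9° = 0.
The known terms sum to (714.2, 912.6) N, so -0.8536 T_D + 0.6143 T_E = -714.2 and 0.5210 T_D − 0.7891 T_E = -912.6.
Solving simultaneously: T_D = 3180 N, T_E = 3257 N.

T_E ≈ 3260 N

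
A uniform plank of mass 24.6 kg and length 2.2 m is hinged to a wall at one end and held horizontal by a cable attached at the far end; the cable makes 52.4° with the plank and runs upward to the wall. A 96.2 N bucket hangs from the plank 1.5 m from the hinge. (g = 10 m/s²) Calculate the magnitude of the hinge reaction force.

|H| ≈ 211 N

Take torques about the hinge: T sin 52.4° · 2.2 = 24.6×10×1.1 + 96.2×1.5 = 414.9 N·m.
So T = 414.9 / (0.7923 × 2.2) = 238.03 N.
ΣF_x = 0: H_x = T cos 52.4° = 145.23 N.
ΣF_y = 0: H_y = (24.6×10 + 96.2) − T sin 52.4° = 342.2 − 188.59 = 153.61 N.
|H| = √(H_x² + H_y²) = √((145.23)² + (153.61)²) = 211.4 N.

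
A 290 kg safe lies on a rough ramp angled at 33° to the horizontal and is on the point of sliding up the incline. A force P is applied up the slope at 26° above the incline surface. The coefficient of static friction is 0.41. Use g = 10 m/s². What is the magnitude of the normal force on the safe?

N ≈ 1380 N

On the verge of sliding up the incline, friction equals μN and acts down the slope.
Perpendicular: N + P sin 26° = W cos 33° = 2432 N.
Along incline: P cos 26° = W sin 33° + μN  with W sin 33° = 1579 N.
Solving the pair for P and N: P = 2389 N, N = 1385 N (and f = μN = 567.8 N).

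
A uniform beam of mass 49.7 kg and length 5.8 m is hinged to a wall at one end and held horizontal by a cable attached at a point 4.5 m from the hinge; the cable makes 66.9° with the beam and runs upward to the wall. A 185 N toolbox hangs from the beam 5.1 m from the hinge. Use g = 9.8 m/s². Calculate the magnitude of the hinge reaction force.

Take torques about the hinge: T sin 66.9° · 4.5 = 49.7×9.8×2.9 + 185×5.1 = 2356 N·m.
So T = 2356 / (0.9198 × 4.5) = 569.19 N.
ΣF_x = 0: H_x = T cos 66.9° = 223.31 N.
ΣF_y = 0: H_y = (49.7×9.8 + 185) − T sin 66.9° = 672.06 − 523.55 = 148.51 N.
|H| = √(H_x² + H_y²) = √((223.31)² + (148.51)²) = 268.19 N.

|H| ≈ 268 N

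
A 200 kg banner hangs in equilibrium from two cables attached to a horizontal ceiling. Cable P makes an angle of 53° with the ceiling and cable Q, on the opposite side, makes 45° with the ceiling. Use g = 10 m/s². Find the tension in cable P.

T_P ≈ 1430 N

Weight W = 200 × 10 = 2000 N acts straight down.
Horizontal: T_P cos 53° = T_Q cos 45°  →  T_Q = 0.8511 T_P.
Vertical: T_P sin 53° + T_Q sin 45° = 2000.
Substituting the horizontal relation into the vertical equation gives 1.4 T_P = 2000, so T_P = 1428 N.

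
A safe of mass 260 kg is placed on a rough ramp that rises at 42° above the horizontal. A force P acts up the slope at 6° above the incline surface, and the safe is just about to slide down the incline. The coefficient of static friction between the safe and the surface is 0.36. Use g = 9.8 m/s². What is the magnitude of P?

On the verge of sliding down the incline, friction equals μN and acts up the slope.
Perpendicular: N + P sin 6° = W cos 42° = 1894 N.
Along incline: P cos 6° + μN = W sin 42° with W sin 42° = 1705 N.
Solving the pair for P and N: P = 1069 N, N = 1782 N (and f = μN = 641.4 N).

P ≈ 1070 N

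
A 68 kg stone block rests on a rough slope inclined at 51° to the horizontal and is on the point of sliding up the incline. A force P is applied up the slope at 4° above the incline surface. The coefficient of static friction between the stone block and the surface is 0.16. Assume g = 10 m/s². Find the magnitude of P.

P ≈ 592 N

On the verge of sliding up the incline, friction equals μN and acts down the slope.
Perpendicular: N + P sin 4° = W cos 51° = 427.9 N.
Along incline: P cos 4° = W sin 51° + μN  with W sin 51° = 528.5 N.
Solving the pair for P and N: P = 591.8 N, N = 386.7 N (and f = μN = 61.87 N).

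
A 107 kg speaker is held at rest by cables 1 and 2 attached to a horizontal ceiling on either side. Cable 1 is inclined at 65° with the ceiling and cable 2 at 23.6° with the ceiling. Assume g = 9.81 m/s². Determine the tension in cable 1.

Weight W = 107 × 9.81 = 1050 N acts straight down.
Horizontal: T_1 cos 65° = T_2 cos 23.6°  →  T_2 = 0.4612 T_1.
Vertical: T_1 sin 65° + T_2 sin 23.6° = 1050.
Substituting the horizontal relation into the vertical equation gives 1.091 T_1 = 1050, so T_1 = 962.2 N.

T_1 ≈ 962 N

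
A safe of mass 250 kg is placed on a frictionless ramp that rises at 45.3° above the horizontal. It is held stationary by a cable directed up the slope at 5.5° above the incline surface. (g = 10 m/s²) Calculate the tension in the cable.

T ≈ 1790 N

Take axes along and perpendicular to the incline. Weight components: W sin 45.3° = 1777 N down-slope, W cos 45.3° = 1758 N into the surface.
Along incline: T cos 5.5° = W sin 45.3° → T = 1785 N.
Perpendicular: N = W cos 45.3° − T sin 5.5° = 1587 N.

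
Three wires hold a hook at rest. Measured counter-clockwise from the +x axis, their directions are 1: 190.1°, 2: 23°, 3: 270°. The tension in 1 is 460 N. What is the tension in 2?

Resolve: ΣF_x = 460 cos 190.1° + T_2 cos 23° + T_3 cos 270° = 0.
        ΣF_y = 460 sin 190.1° + T_2 sin 23° + T_3 sin 270° = 0.
The known terms sum to (-452.9, -80.67) N, so 0.9205 T_2 + 0.0000 T_3 = 452.9 and 0.3907 T_2 − 1.0000 T_3 = 80.67.
Solving simultaneously: T_2 = 492 N, T_3 = 111.6 N.

T_2 ≈ 492 N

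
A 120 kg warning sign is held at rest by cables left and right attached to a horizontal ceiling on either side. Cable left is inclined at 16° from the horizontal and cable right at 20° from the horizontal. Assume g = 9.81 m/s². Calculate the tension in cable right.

Weight W = 120 × 9.81 = 1177 N acts straight down.
Horizontal: T_left cos 16° = T_right cos 20°  →  T_left = 0.9776 T_right.
Vertical: T_left sin 16° + T_right sin 20° = 1177.
Substituting the horizontal relation into the vertical equation gives 0.6115 T_right = 1177, so T_right = 1925 N.

T_right ≈ 1930 N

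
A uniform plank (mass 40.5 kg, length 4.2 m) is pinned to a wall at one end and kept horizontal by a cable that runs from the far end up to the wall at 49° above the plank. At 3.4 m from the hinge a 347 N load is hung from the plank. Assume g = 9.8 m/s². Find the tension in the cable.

T ≈ 635 N

Take torques about the hinge: T sin 49° · 4.2 = 40.5×9.8×2.1 + 347×3.4 = 2013.3 N·m.
So T = 2013.3 / (0.7547 × 4.2) = 635.15 N.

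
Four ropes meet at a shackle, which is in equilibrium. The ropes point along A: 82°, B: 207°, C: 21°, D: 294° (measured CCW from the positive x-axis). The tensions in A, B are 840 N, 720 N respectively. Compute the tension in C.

Resolve: ΣF_x = 840 cos 82° + 720 cos 207° + T_C cos 21° + T_D cos 294° = 0.
        ΣF_y = 840 sin 82° + 720 sin 207° + T_C sin 21° + T_D sin 294° = 0.
The known terms sum to (-524.6, 505) N, so 0.9336 T_C + 0.4067 T_D = 524.6 and 0.3584 T_C − 0.9135 T_D = -505.
Solving simultaneously: T_C = 274.3 N, T_D = 660.3 N.

T_C ≈ 274 N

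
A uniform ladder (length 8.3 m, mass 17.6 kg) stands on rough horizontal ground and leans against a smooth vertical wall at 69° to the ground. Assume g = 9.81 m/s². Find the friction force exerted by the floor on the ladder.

f ≈ 33.1 N

Torques about the foot: N_wall · 8.3 sin 69° = 17.6×9.81×4.15 cos 69° → N_wall = 33.138 N.
ΣF_x = 0: f_floor = N_wall = 33.138 N.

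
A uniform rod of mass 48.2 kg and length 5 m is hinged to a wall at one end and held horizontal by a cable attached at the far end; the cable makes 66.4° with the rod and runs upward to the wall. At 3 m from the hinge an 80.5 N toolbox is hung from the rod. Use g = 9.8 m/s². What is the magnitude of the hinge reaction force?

|H| ≈ 296 N

Take torques about the hinge: T sin 66.4° · 5 = 48.2×9.8×2.5 + 80.5×3 = 1422.4 N·m.
So T = 1422.4 / (0.9164 × 5) = 310.44 N.
ΣF_x = 0: H_x = T cos 66.4° = 124.29 N.
ΣF_y = 0: H_y = (48.2×9.8 + 80.5) − T sin 66.4° = 552.86 − 284.48 = 268.38 N.
|H| = √(H_x² + H_y²) = √((124.29)² + (268.38)²) = 295.76 N.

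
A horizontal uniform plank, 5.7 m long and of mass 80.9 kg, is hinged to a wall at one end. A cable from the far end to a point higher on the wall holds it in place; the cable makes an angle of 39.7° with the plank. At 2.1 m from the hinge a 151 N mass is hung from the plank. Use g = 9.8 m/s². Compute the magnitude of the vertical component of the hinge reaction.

Take torques about the hinge: T sin 39.7° · 5.7 = 80.9×9.8×2.85 + 151×2.1 = 2576.6 N·m.
So T = 2576.6 / (0.6388 × 5.7) = 707.68 N.
ΣF_y = 0: H_y = (80.9×9.8 + 151) − T sin 39.7° = 943.82 − 452.04 = 491.78 N.

|H_y| ≈ 492 N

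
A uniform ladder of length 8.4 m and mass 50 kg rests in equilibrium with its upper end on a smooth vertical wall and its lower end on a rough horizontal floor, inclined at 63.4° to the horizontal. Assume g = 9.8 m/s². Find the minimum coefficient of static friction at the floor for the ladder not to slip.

ΣF_y = 0: N_floor = 50×9.8 = 490 N.
Torques about the foot: N_wall · 8.4 sin 63.4° = 50×9.8×4.2 cos 63.4° → N_wall = 122.69 N.
ΣF_x = 0: f_floor = N_wall = 122.69 N.
μ_min = f_floor / N_floor = 122.69 / 490 = 0.2504.

μ_min ≈ 0.250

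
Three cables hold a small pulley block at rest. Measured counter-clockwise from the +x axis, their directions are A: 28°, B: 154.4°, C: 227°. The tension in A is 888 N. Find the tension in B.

Resolve: ΣF_x = 888 cos 28° + T_B cos 154.4° + T_C cos 227° = 0.
        ΣF_y = 888 sin 28° + T_B sin 154.4° + T_C sin 227° = 0.
The known terms sum to (784.1, 416.9) N, so -0.9018 T_B − 0.6820 T_C = -784.1 and 0.4321 T_B − 0.7314 T_C = -416.9.
Solving simultaneously: T_B = 303 N, T_C = 749 N.

T_B ≈ 303 N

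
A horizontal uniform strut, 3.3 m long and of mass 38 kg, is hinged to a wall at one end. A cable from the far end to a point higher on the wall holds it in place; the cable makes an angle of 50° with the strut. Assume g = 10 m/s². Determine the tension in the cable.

Take torques about the hinge: T sin 50° · 3.3 = 38×10×1.65 = 627 N·m.
So T = 627 / (0.7660 × 3.3) = 248.03 N.

T ≈ 248 N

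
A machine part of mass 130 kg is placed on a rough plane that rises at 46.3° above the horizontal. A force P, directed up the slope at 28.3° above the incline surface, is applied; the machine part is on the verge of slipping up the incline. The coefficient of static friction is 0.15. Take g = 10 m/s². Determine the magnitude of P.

P ≈ 1130 N

On the verge of sliding up the incline, friction equals μN and acts down the slope.
Perpendicular: N + P sin 28.3° = W cos 46.3° = 898.1 N.
Along incline: P cos 28.3° = W sin 46.3° + μN  with W sin 46.3° = 939.9 N.
Solving the pair for P and N: P = 1129 N, N = 362.8 N (and f = μN = 54.42 N).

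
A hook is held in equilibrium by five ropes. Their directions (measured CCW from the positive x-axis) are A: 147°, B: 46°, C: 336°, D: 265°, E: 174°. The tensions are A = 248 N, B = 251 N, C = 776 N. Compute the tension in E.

Resolve: ΣF_x = 248 cos 147° + 251 cos 46° + 776 cos 336° + T_D cos 265° + T_E cos 174° = 0.
        ΣF_y = 248 sin 147° + 251 sin 46° + 776 sin 336° + T_D sin 265° + T_E sin 174° = 0.
The known terms sum to (675.3, -0.002864) N, so -0.0872 T_D − 0.9945 T_E = -675.3 and -0.9962 T_D + 0.1045 T_E = 0.002864.
Solving simultaneously: T_D = 70.59 N, T_E = 672.8 N.

T_E ≈ 673 N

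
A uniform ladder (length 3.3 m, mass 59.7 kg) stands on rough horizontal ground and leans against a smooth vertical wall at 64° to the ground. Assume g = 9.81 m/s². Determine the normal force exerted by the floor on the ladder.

ΣF_y = 0: N_floor = 59.7×9.81 = 585.66 N.

N_floor ≈ 586 N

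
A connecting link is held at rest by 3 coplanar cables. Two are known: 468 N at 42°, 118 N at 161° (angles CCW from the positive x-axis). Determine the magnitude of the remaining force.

Sum the known components: ΣF_x = 236.2 N, ΣF_y = 351.6 N.
For equilibrium the remaining force must supply (−ΣF_x, −ΣF_y) = (-236.2, -351.6) N.
Magnitude = √((-236.2)² + (-351.6)²) = 423.6 N; direction = atan2(-351.6, -236.2) = 236.1°.

F ≈ 424 N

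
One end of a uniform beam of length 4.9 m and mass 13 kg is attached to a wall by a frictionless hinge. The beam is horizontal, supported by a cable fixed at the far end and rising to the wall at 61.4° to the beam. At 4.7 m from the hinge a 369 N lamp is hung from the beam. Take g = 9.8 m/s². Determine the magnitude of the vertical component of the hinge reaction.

|H_y| ≈ 78.8 N

Take torques about the hinge: T sin 61.4° · 4.9 = 13×9.8×2.45 + 369×4.7 = 2046.4 N·m.
So T = 2046.4 / (0.8780 × 4.9) = 475.68 N.
ΣF_y = 0: H_y = (13×9.8 + 369) − T sin 61.4° = 496.4 − 417.64 = 78.761 N.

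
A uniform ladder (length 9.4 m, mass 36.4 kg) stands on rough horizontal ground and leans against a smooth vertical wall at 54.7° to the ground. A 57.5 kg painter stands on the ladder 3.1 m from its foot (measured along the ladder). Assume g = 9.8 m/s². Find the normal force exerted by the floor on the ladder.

ΣF_y = 0: N_floor = 36.4×9.8 + 57.5×9.8 = 920.22 N.

N_floor ≈ 920 N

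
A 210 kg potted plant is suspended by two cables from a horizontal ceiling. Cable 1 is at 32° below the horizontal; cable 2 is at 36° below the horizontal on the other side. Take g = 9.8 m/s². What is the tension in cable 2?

Weight W = 210 × 9.8 = 2058 N acts straight down.
Horizontal: T_1 cos 32° = T_2 cos 36°  →  T_1 = 0.954 T_2.
Vertical: T_1 sin 32° + T_2 sin 36° = 2058.
Substituting the horizontal relation into the vertical equation gives 1.093 T_2 = 2058, so T_2 = 1882 N.

T_2 ≈ 1880 N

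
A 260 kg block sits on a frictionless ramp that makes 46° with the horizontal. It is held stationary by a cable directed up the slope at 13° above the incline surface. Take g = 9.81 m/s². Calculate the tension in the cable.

T ≈ 1880 N

Take axes along and perpendicular to the incline. Weight components: W sin 46° = 1835 N down-slope, W cos 46° = 1772 N into the surface.
Along incline: T cos 13° = W sin 46° → T = 1883 N.
Perpendicular: N = W cos 46° − T sin 13° = 1348 N.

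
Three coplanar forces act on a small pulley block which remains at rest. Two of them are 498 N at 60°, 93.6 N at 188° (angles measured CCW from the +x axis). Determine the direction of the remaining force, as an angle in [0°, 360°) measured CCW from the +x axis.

Sum the known components: ΣF_x = 156.3 N, ΣF_y = 418.3 N.
For equilibrium the remaining force must supply (−ΣF_x, −ΣF_y) = (-156.3, -418.3) N.
Magnitude = √((-156.3)² + (-418.3)²) = 446.5 N; direction = atan2(-418.3, -156.3) = 249.5°.

θ ≈ 250°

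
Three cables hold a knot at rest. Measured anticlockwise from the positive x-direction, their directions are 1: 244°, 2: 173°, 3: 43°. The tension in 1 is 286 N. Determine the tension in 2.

T_2 ≈ 134 N

Resolve: ΣF_x = 286 cos 244° + T_2 cos 173° + T_3 cos 43° = 0.
        ΣF_y = 286 sin 244° + T_2 sin 173° + T_3 sin 43° = 0.
The known terms sum to (-125.4, -257.1) N, so -0.9925 T_2 + 0.7314 T_3 = 125.4 and 0.1219 T_2 + 0.6820 T_3 = 257.1.
Solving simultaneously: T_2 = 133.8 N, T_3 = 353 N.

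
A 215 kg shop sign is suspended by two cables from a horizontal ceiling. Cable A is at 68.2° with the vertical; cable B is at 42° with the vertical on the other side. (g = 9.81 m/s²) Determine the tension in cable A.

T_A ≈ 1500 N

Angles from the horizontal: cable A is 90° − 68.2° = 21.8°, cable B is 90° − 42° = 48°.
Weight W = 215 × 9.81 = 2109 N acts straight down.
Horizontal: T_A cos 21.8° = T_B cos 48°  →  T_B = 1.388 T_A.
Vertical: T_A sin 21.8° + T_B sin 48° = 2109.
Substituting the horizontal relation into the vertical equation gives 1.403 T_A = 2109, so T_A = 1504 N.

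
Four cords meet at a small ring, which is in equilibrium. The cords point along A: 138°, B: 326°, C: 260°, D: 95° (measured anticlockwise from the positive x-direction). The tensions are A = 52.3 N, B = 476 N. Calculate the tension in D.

T_D ≈ 1510 N

Resolve: ΣF_x = 52.3 cos 138° + 476 cos 326° + T_C cos 260° + T_D cos 95° = 0.
        ΣF_y = 52.3 sin 138° + 476 sin 326° + T_C sin 260° + T_D sin 95° = 0.
The known terms sum to (355.8, -231.2) N, so -0.1736 T_C − 0.0872 T_D = -355.8 and -0.9848 T_C + 0.9962 T_D = 231.2.
Solving simultaneously: T_C = 1291 N, T_D = 1509 N.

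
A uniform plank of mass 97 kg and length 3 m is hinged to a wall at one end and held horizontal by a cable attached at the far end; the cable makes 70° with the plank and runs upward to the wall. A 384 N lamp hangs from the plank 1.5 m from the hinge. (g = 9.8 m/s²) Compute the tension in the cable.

T ≈ 710 N

Take torques about the hinge: T sin 70° · 3 = 97×9.8×1.5 + 384×1.5 = 2001.9 N·m.
So T = 2001.9 / (0.9397 × 3) = 710.13 N.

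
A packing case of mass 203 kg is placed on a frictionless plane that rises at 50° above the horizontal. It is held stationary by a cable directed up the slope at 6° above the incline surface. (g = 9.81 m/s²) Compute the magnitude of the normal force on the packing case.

Take axes along and perpendicular to the incline. Weight components: W sin 50° = 1526 N down-slope, W cos 50° = 1280 N into the surface.
Along incline: T cos 6° = W sin 50° → T = 1534 N.
Perpendicular: N = W cos 50° − T sin 6° = 1120 N.

N ≈ 1120 N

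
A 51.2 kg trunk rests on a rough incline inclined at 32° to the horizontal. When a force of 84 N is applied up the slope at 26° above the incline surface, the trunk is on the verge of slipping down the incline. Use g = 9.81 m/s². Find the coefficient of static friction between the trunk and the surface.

On the verge of sliding down the incline, friction is at its maximum μN and acts up the slope.
Perpendicular to incline: N = W cos 32° − P sin 26° = 426 − 36.82 = 389.1 N.
Along incline: P cos 26° + μN = W sin 32° → μ = (W sin 32° − P cos 26°) / N = 0.49.

μ ≈ 0.490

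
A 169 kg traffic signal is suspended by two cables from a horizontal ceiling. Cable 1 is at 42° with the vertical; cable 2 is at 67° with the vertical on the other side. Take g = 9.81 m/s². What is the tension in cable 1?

Angles from the horizontal: cable 1 is 90° − 42° = 48°, cable 2 is 90° − 67° = 23°.
Weight W = 169 × 9.81 = 1658 N acts straight down.
Horizontal: T_1 cos 48° = T_2 cos 23°  →  T_2 = 0.7269 T_1.
Vertical: T_1 sin 48° + T_2 sin 23° = 1658.
Substituting the horizontal relation into the vertical equation gives 1.027 T_1 = 1658, so T_1 = 1614 N.

T_1 ≈ 1610 N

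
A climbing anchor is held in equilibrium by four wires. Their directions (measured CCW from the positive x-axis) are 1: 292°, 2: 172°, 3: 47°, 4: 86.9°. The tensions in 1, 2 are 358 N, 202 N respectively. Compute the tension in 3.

T_3 ≈ 77 N

Resolve: ΣF_x = 358 cos 292° + 202 cos 172° + T_3 cos 47° + T_4 cos 86.9° = 0.
        ΣF_y = 358 sin 292° + 202 sin 172° + T_3 sin 47° + T_4 sin 86.9° = 0.
The known terms sum to (-65.92, -303.8) N, so 0.6820 T_3 + 0.0541 T_4 = 65.92 and 0.7314 T_3 + 0.9985 T_4 = 303.8.
Solving simultaneously: T_3 = 77.01 N, T_4 = 247.9 N.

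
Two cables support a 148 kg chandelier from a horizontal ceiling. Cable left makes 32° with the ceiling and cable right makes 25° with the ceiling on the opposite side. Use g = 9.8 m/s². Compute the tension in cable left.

T_left ≈ 1570 N

Weight W = 148 × 9.8 = 1450 N acts straight down.
Horizontal: T_left cos 32° = T_right cos 25°  →  T_right = 0.9357 T_left.
Vertical: T_left sin 32° + T_right sin 25° = 1450.
Substituting the horizontal relation into the vertical equation gives 0.9254 T_left = 1450, so T_left = 1567 N.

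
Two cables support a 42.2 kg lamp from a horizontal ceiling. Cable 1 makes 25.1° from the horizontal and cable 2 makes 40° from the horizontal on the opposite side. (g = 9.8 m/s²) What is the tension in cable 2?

T_2 ≈ 413 N

Weight W = 42.2 × 9.8 = 413.6 N acts straight down.
Horizontal: T_1 cos 25.1° = T_2 cos 40°  →  T_1 = 0.8459 T_2.
Vertical: T_1 sin 25.1° + T_2 sin 40° = 413.6.
Substituting the horizontal relation into the vertical equation gives 1.002 T_2 = 413.6, so T_2 = 412.9 N.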